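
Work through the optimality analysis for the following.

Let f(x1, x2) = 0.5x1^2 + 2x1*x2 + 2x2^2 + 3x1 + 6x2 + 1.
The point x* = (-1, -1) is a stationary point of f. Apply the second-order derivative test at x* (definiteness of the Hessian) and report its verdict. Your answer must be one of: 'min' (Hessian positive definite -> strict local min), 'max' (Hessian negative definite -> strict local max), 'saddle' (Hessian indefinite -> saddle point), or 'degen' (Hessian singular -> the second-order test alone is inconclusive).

Compute the Hessian H = grad^2 f:
  H = [[1, 2], [2, 4]]
Verify stationarity: grad f(x*) = H x* + g = (0, 0).
Eigenvalues of H: 0, 5.
H has a zero eigenvalue (singular; positive semidefinite but not definite), so H is neither positive definite, negative definite, nor indefinite. The second-order test alone is inconclusive -> degen.
(Indeed, f is constant along the null direction of H through x*, so x* is not a strict local extremum.)

degen


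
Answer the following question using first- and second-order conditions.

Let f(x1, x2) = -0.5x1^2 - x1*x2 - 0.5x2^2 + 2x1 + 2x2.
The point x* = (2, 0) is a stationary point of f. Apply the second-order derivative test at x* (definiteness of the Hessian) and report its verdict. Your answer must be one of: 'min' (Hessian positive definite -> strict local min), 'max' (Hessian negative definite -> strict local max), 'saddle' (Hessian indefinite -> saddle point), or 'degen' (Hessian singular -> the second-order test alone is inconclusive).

Compute the Hessian H = grad^2 f:
  H = [[-1, -1], [-1, -1]]
Verify stationarity: grad f(x*) = H x* + g = (0, 0).
Eigenvalues of H: -2, 0.
H has a zero eigenvalue (singular; negative semidefinite but not definite), so H is neither positive definite, negative definite, nor indefinite. The second-order test alone is inconclusive -> degen.
(Indeed, f is constant along the null direction of H through x*, so x* is not a strict local extremum.)

degen


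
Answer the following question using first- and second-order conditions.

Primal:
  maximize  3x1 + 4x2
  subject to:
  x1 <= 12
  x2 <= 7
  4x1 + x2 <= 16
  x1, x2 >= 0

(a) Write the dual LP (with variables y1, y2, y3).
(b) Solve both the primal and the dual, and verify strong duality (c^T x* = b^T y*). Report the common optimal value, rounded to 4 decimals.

The standard primal-dual pair for 'max c^T x s.t. A x <= b, x >= 0' is:
  Dual:  min b^T y  s.t.  A^T y >= c,  y >= 0.

So the dual LP is:
  minimize  12y1 + 7y2 + 16y3
  subject to:
    y1 + 4y3 >= 3
    y2 + y3 >= 4
    y1, y2, y3 >= 0

Solving the primal: x* = (2.25, 7).
  primal value c^T x* = 34.75.
Solving the dual: y* = (0, 3.25, 0.75).
  dual value b^T y* = 34.75.
Strong duality: c^T x* = b^T y*. Confirmed.

34.75


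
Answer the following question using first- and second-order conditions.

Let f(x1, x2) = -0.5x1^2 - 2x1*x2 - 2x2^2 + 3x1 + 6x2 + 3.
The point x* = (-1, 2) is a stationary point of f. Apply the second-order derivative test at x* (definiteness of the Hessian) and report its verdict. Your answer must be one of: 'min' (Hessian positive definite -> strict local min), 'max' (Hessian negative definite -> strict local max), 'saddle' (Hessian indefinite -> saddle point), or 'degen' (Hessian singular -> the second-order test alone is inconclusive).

Compute the Hessian H = grad^2 f:
  H = [[-1, -2], [-2, -4]]
Verify stationarity: grad f(x*) = H x* + g = (0, 0).
Eigenvalues of H: -5, 0.
H has a zero eigenvalue (singular; negative semidefinite but not definite), so H is neither positive definite, negative definite, nor indefinite. The second-order test alone is inconclusive -> degen.
(Indeed, f is constant along the null direction of H through x*, so x* is not a strict local extremum.)

degen


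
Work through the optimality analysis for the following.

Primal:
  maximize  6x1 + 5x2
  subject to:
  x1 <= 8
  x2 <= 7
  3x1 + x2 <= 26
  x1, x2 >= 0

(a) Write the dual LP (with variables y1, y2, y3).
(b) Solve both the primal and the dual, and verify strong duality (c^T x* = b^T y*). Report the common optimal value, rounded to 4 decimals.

The standard primal-dual pair for 'max c^T x s.t. A x <= b, x >= 0' is:
  Dual:  min b^T y  s.t.  A^T y >= c,  y >= 0.

So the dual LP is:
  minimize  8y1 + 7y2 + 26y3
  subject to:
    y1 + 3y3 >= 6
    y2 + y3 >= 5
    y1, y2, y3 >= 0

Solving the primal: x* = (6.3333, 7).
  primal value c^T x* = 73.
Solving the dual: y* = (0, 3, 2).
  dual value b^T y* = 73.
Strong duality: c^T x* = b^T y*. Confirmed.

73


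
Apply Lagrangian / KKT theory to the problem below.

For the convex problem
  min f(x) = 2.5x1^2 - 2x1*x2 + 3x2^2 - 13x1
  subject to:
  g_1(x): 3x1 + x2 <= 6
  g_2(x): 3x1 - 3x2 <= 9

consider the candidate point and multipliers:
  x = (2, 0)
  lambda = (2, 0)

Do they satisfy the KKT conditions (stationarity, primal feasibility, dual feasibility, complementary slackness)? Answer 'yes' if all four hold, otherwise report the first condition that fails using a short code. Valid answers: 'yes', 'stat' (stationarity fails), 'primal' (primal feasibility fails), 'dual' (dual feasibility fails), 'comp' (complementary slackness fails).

Gradient of f: grad f(x) = Q x + c = (-3, -4)
Constraint values g_i(x) = a_i^T x - b_i:
  g_1((2, 0)) = 0
  g_2((2, 0)) = -3
Stationarity residual: grad f(x) + sum_i lambda_i a_i = (3, -2)
  -> stationarity FAILS
Primal feasibility (all g_i <= 0): OK
Dual feasibility (all lambda_i >= 0): OK
Complementary slackness (lambda_i * g_i(x) = 0 for all i): OK

Verdict: the first failing condition is stationarity -> stat.

stat


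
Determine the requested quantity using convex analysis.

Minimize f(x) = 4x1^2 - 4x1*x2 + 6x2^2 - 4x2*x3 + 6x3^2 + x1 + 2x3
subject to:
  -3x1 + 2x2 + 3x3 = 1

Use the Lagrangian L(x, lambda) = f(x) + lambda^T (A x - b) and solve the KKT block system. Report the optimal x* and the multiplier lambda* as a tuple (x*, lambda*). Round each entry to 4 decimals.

Form the Lagrangian:
  L(x, lambda) = (1/2) x^T Q x + c^T x + lambda^T (A x - b)
Stationarity (grad_x L = 0): Q x + c + A^T lambda = 0.
Primal feasibility: A x = b.

This gives the KKT block system:
  [ Q   A^T ] [ x     ]   [-c ]
  [ A    0  ] [ lambda ] = [ b ]

Solving the linear system:
  x*      = (-0.3716, -0.027, -0.0203)
  lambda* = (-0.6216)
  f(x*)   = 0.1047

x* = (-0.3716, -0.027, -0.0203), lambda* = (-0.6216)


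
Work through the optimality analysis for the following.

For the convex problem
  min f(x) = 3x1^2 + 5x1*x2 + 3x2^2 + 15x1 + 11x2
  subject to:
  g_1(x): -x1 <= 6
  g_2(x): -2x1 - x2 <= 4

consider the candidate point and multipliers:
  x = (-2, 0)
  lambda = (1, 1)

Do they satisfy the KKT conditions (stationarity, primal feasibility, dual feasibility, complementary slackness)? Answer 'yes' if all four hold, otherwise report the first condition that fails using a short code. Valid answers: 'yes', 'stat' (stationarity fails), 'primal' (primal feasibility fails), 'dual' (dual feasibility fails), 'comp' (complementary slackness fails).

Gradient of f: grad f(x) = Q x + c = (3, 1)
Constraint values g_i(x) = a_i^T x - b_i:
  g_1((-2, 0)) = -4
  g_2((-2, 0)) = 0
Stationarity residual: grad f(x) + sum_i lambda_i a_i = (0, 0)
  -> stationarity OK
Primal feasibility (all g_i <= 0): OK
Dual feasibility (all lambda_i >= 0): OK
Complementary slackness (lambda_i * g_i(x) = 0 for all i): FAILS

Verdict: the first failing condition is complementary_slackness -> comp.

comp


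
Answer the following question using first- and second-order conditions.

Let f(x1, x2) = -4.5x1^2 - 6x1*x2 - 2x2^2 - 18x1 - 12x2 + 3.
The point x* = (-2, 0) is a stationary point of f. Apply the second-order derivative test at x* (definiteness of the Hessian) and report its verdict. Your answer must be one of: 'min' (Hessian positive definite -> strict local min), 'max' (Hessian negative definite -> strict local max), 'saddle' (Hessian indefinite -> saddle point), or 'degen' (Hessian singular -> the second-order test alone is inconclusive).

Compute the Hessian H = grad^2 f:
  H = [[-9, -6], [-6, -4]]
Verify stationarity: grad f(x*) = H x* + g = (0, 0).
Eigenvalues of H: -13, 0.
H has a zero eigenvalue (singular; negative semidefinite but not definite), so H is neither positive definite, negative definite, nor indefinite. The second-order test alone is inconclusive -> degen.
(Indeed, f is constant along the null direction of H through x*, so x* is not a strict local extremum.)

degen


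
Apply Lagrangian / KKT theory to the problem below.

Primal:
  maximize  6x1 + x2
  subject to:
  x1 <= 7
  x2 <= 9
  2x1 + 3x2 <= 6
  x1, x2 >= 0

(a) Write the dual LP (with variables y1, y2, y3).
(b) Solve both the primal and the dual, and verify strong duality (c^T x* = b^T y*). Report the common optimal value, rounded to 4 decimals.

The standard primal-dual pair for 'max c^T x s.t. A x <= b, x >= 0' is:
  Dual:  min b^T y  s.t.  A^T y >= c,  y >= 0.

So the dual LP is:
  minimize  7y1 + 9y2 + 6y3
  subject to:
    y1 + 2y3 >= 6
    y2 + 3y3 >= 1
    y1, y2, y3 >= 0

Solving the primal: x* = (3, 0).
  primal value c^T x* = 18.
Solving the dual: y* = (0, 0, 3).
  dual value b^T y* = 18.
Strong duality: c^T x* = b^T y*. Confirmed.

18


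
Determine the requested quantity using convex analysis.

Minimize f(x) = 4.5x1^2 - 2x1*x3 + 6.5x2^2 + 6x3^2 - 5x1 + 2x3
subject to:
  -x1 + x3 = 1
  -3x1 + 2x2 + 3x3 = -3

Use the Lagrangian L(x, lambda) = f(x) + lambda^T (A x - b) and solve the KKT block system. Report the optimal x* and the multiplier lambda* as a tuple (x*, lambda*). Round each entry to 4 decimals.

Form the Lagrangian:
  L(x, lambda) = (1/2) x^T Q x + c^T x + lambda^T (A x - b)
Stationarity (grad_x L = 0): Q x + c + A^T lambda = 0.
Primal feasibility: A x = b.

This gives the KKT block system:
  [ Q   A^T ] [ x     ]   [-c ]
  [ A    0  ] [ lambda ] = [ b ]

Solving the linear system:
  x*      = (-0.4118, -3, 0.5882)
  lambda* = (-68.3824, 19.5)
  f(x*)   = 65.0588

x* = (-0.4118, -3, 0.5882), lambda* = (-68.3824, 19.5)


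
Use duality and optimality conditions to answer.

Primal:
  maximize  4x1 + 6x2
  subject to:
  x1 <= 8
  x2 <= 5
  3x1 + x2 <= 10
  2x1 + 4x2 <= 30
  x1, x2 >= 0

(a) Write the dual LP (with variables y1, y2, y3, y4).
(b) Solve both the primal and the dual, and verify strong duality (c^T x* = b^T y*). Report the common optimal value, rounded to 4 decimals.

The standard primal-dual pair for 'max c^T x s.t. A x <= b, x >= 0' is:
  Dual:  min b^T y  s.t.  A^T y >= c,  y >= 0.

So the dual LP is:
  minimize  8y1 + 5y2 + 10y3 + 30y4
  subject to:
    y1 + 3y3 + 2y4 >= 4
    y2 + y3 + 4y4 >= 6
    y1, y2, y3, y4 >= 0

Solving the primal: x* = (1.6667, 5).
  primal value c^T x* = 36.6667.
Solving the dual: y* = (0, 4.6667, 1.3333, 0).
  dual value b^T y* = 36.6667.
Strong duality: c^T x* = b^T y*. Confirmed.

36.6667


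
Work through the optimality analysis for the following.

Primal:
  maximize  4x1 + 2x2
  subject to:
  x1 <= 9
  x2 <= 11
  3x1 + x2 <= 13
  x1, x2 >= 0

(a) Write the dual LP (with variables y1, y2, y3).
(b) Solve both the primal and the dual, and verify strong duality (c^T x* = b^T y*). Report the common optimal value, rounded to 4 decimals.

The standard primal-dual pair for 'max c^T x s.t. A x <= b, x >= 0' is:
  Dual:  min b^T y  s.t.  A^T y >= c,  y >= 0.

So the dual LP is:
  minimize  9y1 + 11y2 + 13y3
  subject to:
    y1 + 3y3 >= 4
    y2 + y3 >= 2
    y1, y2, y3 >= 0

Solving the primal: x* = (0.6667, 11).
  primal value c^T x* = 24.6667.
Solving the dual: y* = (0, 0.6667, 1.3333).
  dual value b^T y* = 24.6667.
Strong duality: c^T x* = b^T y*. Confirmed.

24.6667


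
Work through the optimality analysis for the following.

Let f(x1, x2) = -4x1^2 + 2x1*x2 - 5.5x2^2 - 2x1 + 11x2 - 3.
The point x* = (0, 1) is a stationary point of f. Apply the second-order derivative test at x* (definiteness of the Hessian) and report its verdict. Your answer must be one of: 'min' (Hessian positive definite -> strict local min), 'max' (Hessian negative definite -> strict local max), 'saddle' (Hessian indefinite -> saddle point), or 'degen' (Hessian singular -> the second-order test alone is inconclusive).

Compute the Hessian H = grad^2 f:
  H = [[-8, 2], [2, -11]]
Verify stationarity: grad f(x*) = H x* + g = (0, 0).
Eigenvalues of H: -12, -7.
Both eigenvalues < 0, so H is negative definite -> x* is a strict local max.

max


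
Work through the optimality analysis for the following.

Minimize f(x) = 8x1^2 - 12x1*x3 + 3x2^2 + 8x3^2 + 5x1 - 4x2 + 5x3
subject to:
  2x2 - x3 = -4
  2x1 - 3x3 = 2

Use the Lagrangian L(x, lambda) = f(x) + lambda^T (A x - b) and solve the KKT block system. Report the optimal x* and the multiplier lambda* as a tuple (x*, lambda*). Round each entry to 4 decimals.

Form the Lagrangian:
  L(x, lambda) = (1/2) x^T Q x + c^T x + lambda^T (A x - b)
Stationarity (grad_x L = 0): Q x + c + A^T lambda = 0.
Primal feasibility: A x = b.

This gives the KKT block system:
  [ Q   A^T ] [ x     ]   [-c ]
  [ A    0  ] [ lambda ] = [ b ]

Solving the linear system:
  x*      = (-0.4143, -2.4714, -0.9429)
  lambda* = (9.4143, -4.8429)
  f(x*)   = 25.2214

x* = (-0.4143, -2.4714, -0.9429), lambda* = (9.4143, -4.8429)


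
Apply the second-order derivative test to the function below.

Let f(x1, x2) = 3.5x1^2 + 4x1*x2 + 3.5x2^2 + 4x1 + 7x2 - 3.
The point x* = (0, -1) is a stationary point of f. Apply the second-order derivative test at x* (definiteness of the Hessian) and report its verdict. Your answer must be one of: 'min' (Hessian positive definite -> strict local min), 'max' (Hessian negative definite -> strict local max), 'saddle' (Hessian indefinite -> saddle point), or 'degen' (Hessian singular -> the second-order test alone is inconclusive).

Compute the Hessian H = grad^2 f:
  H = [[7, 4], [4, 7]]
Verify stationarity: grad f(x*) = H x* + g = (0, 0).
Eigenvalues of H: 3, 11.
Both eigenvalues > 0, so H is positive definite -> x* is a strict local min.

min


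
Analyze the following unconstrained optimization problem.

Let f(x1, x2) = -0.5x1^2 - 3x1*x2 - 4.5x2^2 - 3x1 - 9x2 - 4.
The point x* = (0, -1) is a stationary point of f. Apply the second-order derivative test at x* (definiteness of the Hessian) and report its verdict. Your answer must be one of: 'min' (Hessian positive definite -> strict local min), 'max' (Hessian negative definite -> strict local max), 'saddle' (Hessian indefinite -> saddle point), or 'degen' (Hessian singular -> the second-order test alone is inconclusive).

Compute the Hessian H = grad^2 f:
  H = [[-1, -3], [-3, -9]]
Verify stationarity: grad f(x*) = H x* + g = (0, 0).
Eigenvalues of H: -10, 0.
H has a zero eigenvalue (singular; negative semidefinite but not definite), so H is neither positive definite, negative definite, nor indefinite. The second-order test alone is inconclusive -> degen.
(Indeed, f is constant along the null direction of H through x*, so x* is not a strict local extremum.)

degen


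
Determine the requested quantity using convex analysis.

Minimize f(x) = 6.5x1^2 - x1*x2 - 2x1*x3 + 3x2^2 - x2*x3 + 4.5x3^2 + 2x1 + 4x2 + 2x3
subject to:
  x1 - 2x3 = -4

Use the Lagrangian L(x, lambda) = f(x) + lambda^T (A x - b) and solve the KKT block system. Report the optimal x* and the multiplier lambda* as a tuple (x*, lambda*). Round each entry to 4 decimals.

Form the Lagrangian:
  L(x, lambda) = (1/2) x^T Q x + c^T x + lambda^T (A x - b)
Stationarity (grad_x L = 0): Q x + c + A^T lambda = 0.
Primal feasibility: A x = b.

This gives the KKT block system:
  [ Q   A^T ] [ x     ]   [-c ]
  [ A    0  ] [ lambda ] = [ b ]

Solving the linear system:
  x*      = (-0.6602, -0.4984, 1.6699)
  lambda* = (9.4239)
  f(x*)   = 18.8608

x* = (-0.6602, -0.4984, 1.6699), lambda* = (9.4239)


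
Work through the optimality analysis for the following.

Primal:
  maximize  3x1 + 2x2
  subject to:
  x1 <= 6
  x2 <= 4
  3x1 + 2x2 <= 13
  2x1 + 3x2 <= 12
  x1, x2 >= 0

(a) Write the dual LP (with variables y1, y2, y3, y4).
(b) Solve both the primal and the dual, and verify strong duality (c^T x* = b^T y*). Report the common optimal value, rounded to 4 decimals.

The standard primal-dual pair for 'max c^T x s.t. A x <= b, x >= 0' is:
  Dual:  min b^T y  s.t.  A^T y >= c,  y >= 0.

So the dual LP is:
  minimize  6y1 + 4y2 + 13y3 + 12y4
  subject to:
    y1 + 3y3 + 2y4 >= 3
    y2 + 2y3 + 3y4 >= 2
    y1, y2, y3, y4 >= 0

Solving the primal: x* = (4.3333, 0).
  primal value c^T x* = 13.
Solving the dual: y* = (0, 0, 1, 0).
  dual value b^T y* = 13.
Strong duality: c^T x* = b^T y*. Confirmed.

13


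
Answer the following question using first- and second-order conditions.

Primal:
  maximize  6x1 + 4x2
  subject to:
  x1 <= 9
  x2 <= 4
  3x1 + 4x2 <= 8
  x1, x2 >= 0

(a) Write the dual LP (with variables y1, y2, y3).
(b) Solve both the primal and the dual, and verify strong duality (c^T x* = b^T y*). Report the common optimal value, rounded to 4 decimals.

The standard primal-dual pair for 'max c^T x s.t. A x <= b, x >= 0' is:
  Dual:  min b^T y  s.t.  A^T y >= c,  y >= 0.

So the dual LP is:
  minimize  9y1 + 4y2 + 8y3
  subject to:
    y1 + 3y3 >= 6
    y2 + 4y3 >= 4
    y1, y2, y3 >= 0

Solving the primal: x* = (2.6667, 0).
  primal value c^T x* = 16.
Solving the dual: y* = (0, 0, 2).
  dual value b^T y* = 16.
Strong duality: c^T x* = b^T y*. Confirmed.

16


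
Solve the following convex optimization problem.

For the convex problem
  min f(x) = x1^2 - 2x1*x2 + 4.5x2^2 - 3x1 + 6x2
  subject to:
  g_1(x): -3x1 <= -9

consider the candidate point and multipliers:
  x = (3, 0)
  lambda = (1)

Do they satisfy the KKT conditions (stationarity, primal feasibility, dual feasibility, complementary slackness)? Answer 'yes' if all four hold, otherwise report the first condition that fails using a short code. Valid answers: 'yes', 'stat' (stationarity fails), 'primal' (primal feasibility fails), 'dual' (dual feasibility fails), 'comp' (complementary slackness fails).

Gradient of f: grad f(x) = Q x + c = (3, 0)
Constraint values g_i(x) = a_i^T x - b_i:
  g_1((3, 0)) = 0
Stationarity residual: grad f(x) + sum_i lambda_i a_i = (0, 0)
  -> stationarity OK
Primal feasibility (all g_i <= 0): OK
Dual feasibility (all lambda_i >= 0): OK
Complementary slackness (lambda_i * g_i(x) = 0 for all i): OK

Verdict: yes, KKT holds.

yes


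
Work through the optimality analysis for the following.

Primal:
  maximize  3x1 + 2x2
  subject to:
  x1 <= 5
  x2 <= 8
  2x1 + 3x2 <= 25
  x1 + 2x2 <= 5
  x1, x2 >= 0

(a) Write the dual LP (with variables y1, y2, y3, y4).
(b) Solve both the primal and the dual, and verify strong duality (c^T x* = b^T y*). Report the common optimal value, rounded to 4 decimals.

The standard primal-dual pair for 'max c^T x s.t. A x <= b, x >= 0' is:
  Dual:  min b^T y  s.t.  A^T y >= c,  y >= 0.

So the dual LP is:
  minimize  5y1 + 8y2 + 25y3 + 5y4
  subject to:
    y1 + 2y3 + y4 >= 3
    y2 + 3y3 + 2y4 >= 2
    y1, y2, y3, y4 >= 0

Solving the primal: x* = (5, 0).
  primal value c^T x* = 15.
Solving the dual: y* = (2, 0, 0, 1).
  dual value b^T y* = 15.
Strong duality: c^T x* = b^T y*. Confirmed.

15


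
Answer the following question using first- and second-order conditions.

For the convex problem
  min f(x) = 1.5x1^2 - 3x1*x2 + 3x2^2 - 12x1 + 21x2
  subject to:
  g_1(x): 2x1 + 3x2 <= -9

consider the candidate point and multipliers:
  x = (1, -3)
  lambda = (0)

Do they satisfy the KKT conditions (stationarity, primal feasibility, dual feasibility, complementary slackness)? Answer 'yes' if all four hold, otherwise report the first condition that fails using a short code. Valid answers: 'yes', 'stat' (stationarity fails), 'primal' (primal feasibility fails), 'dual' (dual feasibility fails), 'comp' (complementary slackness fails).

Gradient of f: grad f(x) = Q x + c = (0, 0)
Constraint values g_i(x) = a_i^T x - b_i:
  g_1((1, -3)) = 2
Stationarity residual: grad f(x) + sum_i lambda_i a_i = (0, 0)
  -> stationarity OK
Primal feasibility (all g_i <= 0): FAILS
Dual feasibility (all lambda_i >= 0): OK
Complementary slackness (lambda_i * g_i(x) = 0 for all i): OK

Verdict: the first failing condition is primal_feasibility -> primal.

primal


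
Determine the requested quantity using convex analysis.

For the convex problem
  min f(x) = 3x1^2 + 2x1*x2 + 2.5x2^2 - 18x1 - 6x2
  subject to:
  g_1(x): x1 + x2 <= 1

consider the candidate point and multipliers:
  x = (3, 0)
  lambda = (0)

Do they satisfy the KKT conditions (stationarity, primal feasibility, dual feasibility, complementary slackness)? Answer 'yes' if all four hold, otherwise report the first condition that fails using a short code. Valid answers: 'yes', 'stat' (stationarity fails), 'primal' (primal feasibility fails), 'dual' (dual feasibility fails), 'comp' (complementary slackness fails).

Gradient of f: grad f(x) = Q x + c = (0, 0)
Constraint values g_i(x) = a_i^T x - b_i:
  g_1((3, 0)) = 2
Stationarity residual: grad f(x) + sum_i lambda_i a_i = (0, 0)
  -> stationarity OK
Primal feasibility (all g_i <= 0): FAILS
Dual feasibility (all lambda_i >= 0): OK
Complementary slackness (lambda_i * g_i(x) = 0 for all i): OK

Verdict: the first failing condition is primal_feasibility -> primal.

primal


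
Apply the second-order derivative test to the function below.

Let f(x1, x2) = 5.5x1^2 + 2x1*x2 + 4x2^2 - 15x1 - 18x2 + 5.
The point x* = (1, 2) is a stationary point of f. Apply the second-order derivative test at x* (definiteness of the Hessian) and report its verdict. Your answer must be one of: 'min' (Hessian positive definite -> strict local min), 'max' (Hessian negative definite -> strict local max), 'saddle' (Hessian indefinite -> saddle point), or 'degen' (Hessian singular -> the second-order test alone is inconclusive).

Compute the Hessian H = grad^2 f:
  H = [[11, 2], [2, 8]]
Verify stationarity: grad f(x*) = H x* + g = (0, 0).
Eigenvalues of H: 7, 12.
Both eigenvalues > 0, so H is positive definite -> x* is a strict local min.

min


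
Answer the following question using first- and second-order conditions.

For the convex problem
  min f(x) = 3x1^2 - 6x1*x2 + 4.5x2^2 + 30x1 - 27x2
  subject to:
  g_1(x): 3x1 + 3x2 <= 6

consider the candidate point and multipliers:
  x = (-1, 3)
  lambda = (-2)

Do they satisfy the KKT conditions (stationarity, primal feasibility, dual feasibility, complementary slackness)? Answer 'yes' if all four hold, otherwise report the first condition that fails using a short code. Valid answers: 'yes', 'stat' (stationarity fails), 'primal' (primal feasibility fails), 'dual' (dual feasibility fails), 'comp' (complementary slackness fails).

Gradient of f: grad f(x) = Q x + c = (6, 6)
Constraint values g_i(x) = a_i^T x - b_i:
  g_1((-1, 3)) = 0
Stationarity residual: grad f(x) + sum_i lambda_i a_i = (0, 0)
  -> stationarity OK
Primal feasibility (all g_i <= 0): OK
Dual feasibility (all lambda_i >= 0): FAILS
Complementary slackness (lambda_i * g_i(x) = 0 for all i): OK

Verdict: the first failing condition is dual_feasibility -> dual.

dual


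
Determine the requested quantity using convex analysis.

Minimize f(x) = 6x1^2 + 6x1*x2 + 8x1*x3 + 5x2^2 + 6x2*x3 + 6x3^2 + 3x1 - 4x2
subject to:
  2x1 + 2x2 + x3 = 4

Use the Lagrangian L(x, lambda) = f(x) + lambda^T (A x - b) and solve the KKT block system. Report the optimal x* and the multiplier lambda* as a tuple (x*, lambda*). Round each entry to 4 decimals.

Form the Lagrangian:
  L(x, lambda) = (1/2) x^T Q x + c^T x + lambda^T (A x - b)
Stationarity (grad_x L = 0): Q x + c + A^T lambda = 0.
Primal feasibility: A x = b.

This gives the KKT block system:
  [ Q   A^T ] [ x     ]   [-c ]
  [ A    0  ] [ lambda ] = [ b ]

Solving the linear system:
  x*      = (0.3551, 1.9638, -0.6377)
  lambda* = (-6.971)
  f(x*)   = 10.5471

x* = (0.3551, 1.9638, -0.6377), lambda* = (-6.971)


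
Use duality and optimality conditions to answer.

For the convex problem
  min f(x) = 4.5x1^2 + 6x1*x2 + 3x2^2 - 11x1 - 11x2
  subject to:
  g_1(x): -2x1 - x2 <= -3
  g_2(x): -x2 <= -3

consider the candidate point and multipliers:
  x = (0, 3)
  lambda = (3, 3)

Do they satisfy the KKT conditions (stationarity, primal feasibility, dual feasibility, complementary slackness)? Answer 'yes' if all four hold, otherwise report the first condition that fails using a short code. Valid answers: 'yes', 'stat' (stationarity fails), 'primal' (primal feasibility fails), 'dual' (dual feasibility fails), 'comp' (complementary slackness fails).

Gradient of f: grad f(x) = Q x + c = (7, 7)
Constraint values g_i(x) = a_i^T x - b_i:
  g_1((0, 3)) = 0
  g_2((0, 3)) = 0
Stationarity residual: grad f(x) + sum_i lambda_i a_i = (1, 1)
  -> stationarity FAILS
Primal feasibility (all g_i <= 0): OK
Dual feasibility (all lambda_i >= 0): OK
Complementary slackness (lambda_i * g_i(x) = 0 for all i): OK

Verdict: the first failing condition is stationarity -> stat.

stat


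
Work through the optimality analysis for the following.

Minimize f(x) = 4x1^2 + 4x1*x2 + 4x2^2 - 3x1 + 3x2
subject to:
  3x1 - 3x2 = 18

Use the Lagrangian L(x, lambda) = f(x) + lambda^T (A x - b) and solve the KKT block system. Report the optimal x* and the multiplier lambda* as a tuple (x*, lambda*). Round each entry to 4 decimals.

Form the Lagrangian:
  L(x, lambda) = (1/2) x^T Q x + c^T x + lambda^T (A x - b)
Stationarity (grad_x L = 0): Q x + c + A^T lambda = 0.
Primal feasibility: A x = b.

This gives the KKT block system:
  [ Q   A^T ] [ x     ]   [-c ]
  [ A    0  ] [ lambda ] = [ b ]

Solving the linear system:
  x*      = (3, -3)
  lambda* = (-3)
  f(x*)   = 18

x* = (3, -3), lambda* = (-3)


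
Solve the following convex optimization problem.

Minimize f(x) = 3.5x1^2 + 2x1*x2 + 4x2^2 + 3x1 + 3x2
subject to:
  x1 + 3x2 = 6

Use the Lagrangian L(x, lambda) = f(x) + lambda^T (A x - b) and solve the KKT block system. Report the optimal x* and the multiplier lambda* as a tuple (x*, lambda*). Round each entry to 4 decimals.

Form the Lagrangian:
  L(x, lambda) = (1/2) x^T Q x + c^T x + lambda^T (A x - b)
Stationarity (grad_x L = 0): Q x + c + A^T lambda = 0.
Primal feasibility: A x = b.

This gives the KKT block system:
  [ Q   A^T ] [ x     ]   [-c ]
  [ A    0  ] [ lambda ] = [ b ]

Solving the linear system:
  x*      = (-0.1017, 2.0339)
  lambda* = (-6.3559)
  f(x*)   = 21.9661

x* = (-0.1017, 2.0339), lambda* = (-6.3559)


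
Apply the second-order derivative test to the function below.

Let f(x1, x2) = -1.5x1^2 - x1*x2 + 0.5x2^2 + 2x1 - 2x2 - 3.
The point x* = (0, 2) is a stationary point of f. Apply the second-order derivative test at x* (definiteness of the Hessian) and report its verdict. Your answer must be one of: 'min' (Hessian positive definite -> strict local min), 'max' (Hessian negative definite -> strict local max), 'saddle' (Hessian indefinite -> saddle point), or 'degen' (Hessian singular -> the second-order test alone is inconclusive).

Compute the Hessian H = grad^2 f:
  H = [[-3, -1], [-1, 1]]
Verify stationarity: grad f(x*) = H x* + g = (0, 0).
Eigenvalues of H: -3.2361, 1.2361.
Eigenvalues have mixed signs, so H is indefinite -> x* is a saddle point.

saddle


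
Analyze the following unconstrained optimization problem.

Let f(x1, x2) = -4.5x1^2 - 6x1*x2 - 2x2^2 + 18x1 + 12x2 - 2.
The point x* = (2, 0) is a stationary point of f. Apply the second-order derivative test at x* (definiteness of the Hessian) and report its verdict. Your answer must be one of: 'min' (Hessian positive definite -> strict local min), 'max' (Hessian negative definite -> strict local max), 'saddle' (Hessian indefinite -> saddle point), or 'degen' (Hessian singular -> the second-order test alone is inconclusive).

Compute the Hessian H = grad^2 f:
  H = [[-9, -6], [-6, -4]]
Verify stationarity: grad f(x*) = H x* + g = (0, 0).
Eigenvalues of H: -13, 0.
H has a zero eigenvalue (singular; negative semidefinite but not definite), so H is neither positive definite, negative definite, nor indefinite. The second-order test alone is inconclusive -> degen.
(Indeed, f is constant along the null direction of H through x*, so x* is not a strict local extremum.)

degen


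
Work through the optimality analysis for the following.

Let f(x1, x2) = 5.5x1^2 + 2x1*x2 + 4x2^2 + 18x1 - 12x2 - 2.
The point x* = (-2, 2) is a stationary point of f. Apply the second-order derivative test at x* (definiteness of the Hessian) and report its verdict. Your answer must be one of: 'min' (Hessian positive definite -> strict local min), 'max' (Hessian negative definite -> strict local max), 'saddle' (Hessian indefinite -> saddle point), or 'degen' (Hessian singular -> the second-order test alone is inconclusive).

Compute the Hessian H = grad^2 f:
  H = [[11, 2], [2, 8]]
Verify stationarity: grad f(x*) = H x* + g = (0, 0).
Eigenvalues of H: 7, 12.
Both eigenvalues > 0, so H is positive definite -> x* is a strict local min.

min


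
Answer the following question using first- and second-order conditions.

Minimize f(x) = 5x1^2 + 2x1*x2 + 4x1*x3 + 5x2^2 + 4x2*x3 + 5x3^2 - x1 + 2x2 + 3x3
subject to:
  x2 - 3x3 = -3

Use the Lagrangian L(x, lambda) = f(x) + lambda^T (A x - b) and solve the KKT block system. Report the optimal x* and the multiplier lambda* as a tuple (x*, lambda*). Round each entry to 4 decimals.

Form the Lagrangian:
  L(x, lambda) = (1/2) x^T Q x + c^T x + lambda^T (A x - b)
Stationarity (grad_x L = 0): Q x + c + A^T lambda = 0.
Primal feasibility: A x = b.

This gives the KKT block system:
  [ Q   A^T ] [ x     ]   [-c ]
  [ A    0  ] [ lambda ] = [ b ]

Solving the linear system:
  x*      = (-0.0544, -0.7368, 0.7544)
  lambda* = (2.4596)
  f(x*)   = 4.1114

x* = (-0.0544, -0.7368, 0.7544), lambda* = (2.4596)


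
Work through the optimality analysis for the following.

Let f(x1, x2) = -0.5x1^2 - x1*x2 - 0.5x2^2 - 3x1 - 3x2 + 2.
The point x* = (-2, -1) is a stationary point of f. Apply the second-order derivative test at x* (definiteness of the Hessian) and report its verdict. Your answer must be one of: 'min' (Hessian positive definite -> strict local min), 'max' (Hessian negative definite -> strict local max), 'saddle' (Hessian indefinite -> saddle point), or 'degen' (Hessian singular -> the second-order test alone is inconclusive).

Compute the Hessian H = grad^2 f:
  H = [[-1, -1], [-1, -1]]
Verify stationarity: grad f(x*) = H x* + g = (0, 0).
Eigenvalues of H: -2, 0.
H has a zero eigenvalue (singular; negative semidefinite but not definite), so H is neither positive definite, negative definite, nor indefinite. The second-order test alone is inconclusive -> degen.
(Indeed, f is constant along the null direction of H through x*, so x* is not a strict local extremum.)

degen


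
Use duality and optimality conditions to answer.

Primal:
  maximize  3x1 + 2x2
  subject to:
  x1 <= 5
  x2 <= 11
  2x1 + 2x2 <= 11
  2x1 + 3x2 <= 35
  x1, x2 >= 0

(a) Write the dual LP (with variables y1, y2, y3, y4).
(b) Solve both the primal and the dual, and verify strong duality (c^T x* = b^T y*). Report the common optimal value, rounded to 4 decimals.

The standard primal-dual pair for 'max c^T x s.t. A x <= b, x >= 0' is:
  Dual:  min b^T y  s.t.  A^T y >= c,  y >= 0.

So the dual LP is:
  minimize  5y1 + 11y2 + 11y3 + 35y4
  subject to:
    y1 + 2y3 + 2y4 >= 3
    y2 + 2y3 + 3y4 >= 2
    y1, y2, y3, y4 >= 0

Solving the primal: x* = (5, 0.5).
  primal value c^T x* = 16.
Solving the dual: y* = (1, 0, 1, 0).
  dual value b^T y* = 16.
Strong duality: c^T x* = b^T y*. Confirmed.

16


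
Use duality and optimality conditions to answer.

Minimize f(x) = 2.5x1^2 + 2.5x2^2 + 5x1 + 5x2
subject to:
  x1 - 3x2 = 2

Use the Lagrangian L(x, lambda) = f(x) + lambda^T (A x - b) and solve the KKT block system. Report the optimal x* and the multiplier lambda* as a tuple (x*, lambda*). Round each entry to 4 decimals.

Form the Lagrangian:
  L(x, lambda) = (1/2) x^T Q x + c^T x + lambda^T (A x - b)
Stationarity (grad_x L = 0): Q x + c + A^T lambda = 0.
Primal feasibility: A x = b.

This gives the KKT block system:
  [ Q   A^T ] [ x     ]   [-c ]
  [ A    0  ] [ lambda ] = [ b ]

Solving the linear system:
  x*      = (-1, -1)
  lambda* = (0)
  f(x*)   = -5

x* = (-1, -1), lambda* = (0)


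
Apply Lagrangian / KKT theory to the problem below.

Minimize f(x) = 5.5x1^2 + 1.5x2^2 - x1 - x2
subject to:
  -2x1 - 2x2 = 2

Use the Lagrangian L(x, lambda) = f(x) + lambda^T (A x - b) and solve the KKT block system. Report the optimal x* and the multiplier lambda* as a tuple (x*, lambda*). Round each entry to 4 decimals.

Form the Lagrangian:
  L(x, lambda) = (1/2) x^T Q x + c^T x + lambda^T (A x - b)
Stationarity (grad_x L = 0): Q x + c + A^T lambda = 0.
Primal feasibility: A x = b.

This gives the KKT block system:
  [ Q   A^T ] [ x     ]   [-c ]
  [ A    0  ] [ lambda ] = [ b ]

Solving the linear system:
  x*      = (-0.2143, -0.7857)
  lambda* = (-1.6786)
  f(x*)   = 2.1786

x* = (-0.2143, -0.7857), lambda* = (-1.6786)


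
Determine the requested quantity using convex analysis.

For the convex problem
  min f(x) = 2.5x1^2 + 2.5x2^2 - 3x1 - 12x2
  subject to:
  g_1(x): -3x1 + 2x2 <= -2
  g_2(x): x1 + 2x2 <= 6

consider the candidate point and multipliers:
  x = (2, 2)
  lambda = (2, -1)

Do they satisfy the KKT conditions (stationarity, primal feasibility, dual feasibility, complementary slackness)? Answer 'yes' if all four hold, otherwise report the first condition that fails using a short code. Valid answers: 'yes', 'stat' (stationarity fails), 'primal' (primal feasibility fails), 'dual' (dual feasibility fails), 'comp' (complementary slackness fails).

Gradient of f: grad f(x) = Q x + c = (7, -2)
Constraint values g_i(x) = a_i^T x - b_i:
  g_1((2, 2)) = 0
  g_2((2, 2)) = 0
Stationarity residual: grad f(x) + sum_i lambda_i a_i = (0, 0)
  -> stationarity OK
Primal feasibility (all g_i <= 0): OK
Dual feasibility (all lambda_i >= 0): FAILS
Complementary slackness (lambda_i * g_i(x) = 0 for all i): OK

Verdict: the first failing condition is dual_feasibility -> dual.

dual


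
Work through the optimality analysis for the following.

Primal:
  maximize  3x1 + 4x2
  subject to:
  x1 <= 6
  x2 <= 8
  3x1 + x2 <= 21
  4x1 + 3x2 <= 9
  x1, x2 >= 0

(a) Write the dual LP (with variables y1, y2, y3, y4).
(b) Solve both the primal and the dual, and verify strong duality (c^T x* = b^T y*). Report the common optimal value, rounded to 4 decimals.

The standard primal-dual pair for 'max c^T x s.t. A x <= b, x >= 0' is:
  Dual:  min b^T y  s.t.  A^T y >= c,  y >= 0.

So the dual LP is:
  minimize  6y1 + 8y2 + 21y3 + 9y4
  subject to:
    y1 + 3y3 + 4y4 >= 3
    y2 + y3 + 3y4 >= 4
    y1, y2, y3, y4 >= 0

Solving the primal: x* = (0, 3).
  primal value c^T x* = 12.
Solving the dual: y* = (0, 0, 0, 1.3333).
  dual value b^T y* = 12.
Strong duality: c^T x* = b^T y*. Confirmed.

12


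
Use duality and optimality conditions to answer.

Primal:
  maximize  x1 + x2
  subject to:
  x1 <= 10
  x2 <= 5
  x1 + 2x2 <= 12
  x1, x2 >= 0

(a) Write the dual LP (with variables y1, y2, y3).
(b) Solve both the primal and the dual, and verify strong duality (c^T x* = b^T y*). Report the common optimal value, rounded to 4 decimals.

The standard primal-dual pair for 'max c^T x s.t. A x <= b, x >= 0' is:
  Dual:  min b^T y  s.t.  A^T y >= c,  y >= 0.

So the dual LP is:
  minimize  10y1 + 5y2 + 12y3
  subject to:
    y1 + y3 >= 1
    y2 + 2y3 >= 1
    y1, y2, y3 >= 0

Solving the primal: x* = (10, 1).
  primal value c^T x* = 11.
Solving the dual: y* = (0.5, 0, 0.5).
  dual value b^T y* = 11.
Strong duality: c^T x* = b^T y*. Confirmed.

11


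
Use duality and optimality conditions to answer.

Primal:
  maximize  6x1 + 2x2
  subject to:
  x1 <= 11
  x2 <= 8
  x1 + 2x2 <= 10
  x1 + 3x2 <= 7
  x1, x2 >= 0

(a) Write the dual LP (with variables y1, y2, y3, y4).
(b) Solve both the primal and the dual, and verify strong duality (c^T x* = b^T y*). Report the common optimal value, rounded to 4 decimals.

The standard primal-dual pair for 'max c^T x s.t. A x <= b, x >= 0' is:
  Dual:  min b^T y  s.t.  A^T y >= c,  y >= 0.

So the dual LP is:
  minimize  11y1 + 8y2 + 10y3 + 7y4
  subject to:
    y1 + y3 + y4 >= 6
    y2 + 2y3 + 3y4 >= 2
    y1, y2, y3, y4 >= 0

Solving the primal: x* = (7, 0).
  primal value c^T x* = 42.
Solving the dual: y* = (0, 0, 0, 6).
  dual value b^T y* = 42.
Strong duality: c^T x* = b^T y*. Confirmed.

42


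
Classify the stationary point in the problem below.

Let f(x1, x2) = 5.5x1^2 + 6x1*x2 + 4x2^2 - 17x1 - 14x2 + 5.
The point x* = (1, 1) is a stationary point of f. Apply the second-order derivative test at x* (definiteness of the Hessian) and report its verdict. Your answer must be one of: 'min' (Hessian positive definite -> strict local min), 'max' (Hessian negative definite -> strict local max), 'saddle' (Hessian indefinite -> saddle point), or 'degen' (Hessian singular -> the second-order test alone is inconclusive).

Compute the Hessian H = grad^2 f:
  H = [[11, 6], [6, 8]]
Verify stationarity: grad f(x*) = H x* + g = (0, 0).
Eigenvalues of H: 3.3153, 15.6847.
Both eigenvalues > 0, so H is positive definite -> x* is a strict local min.

min


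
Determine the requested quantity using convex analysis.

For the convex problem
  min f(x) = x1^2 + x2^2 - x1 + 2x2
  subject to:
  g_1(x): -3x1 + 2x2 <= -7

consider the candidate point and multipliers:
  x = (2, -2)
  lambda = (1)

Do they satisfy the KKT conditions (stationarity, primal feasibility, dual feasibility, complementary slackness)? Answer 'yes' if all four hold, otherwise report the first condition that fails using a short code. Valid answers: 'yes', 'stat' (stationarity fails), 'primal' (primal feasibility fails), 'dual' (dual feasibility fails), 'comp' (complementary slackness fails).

Gradient of f: grad f(x) = Q x + c = (3, -2)
Constraint values g_i(x) = a_i^T x - b_i:
  g_1((2, -2)) = -3
Stationarity residual: grad f(x) + sum_i lambda_i a_i = (0, 0)
  -> stationarity OK
Primal feasibility (all g_i <= 0): OK
Dual feasibility (all lambda_i >= 0): OK
Complementary slackness (lambda_i * g_i(x) = 0 for all i): FAILS

Verdict: the first failing condition is complementary_slackness -> comp.

comp


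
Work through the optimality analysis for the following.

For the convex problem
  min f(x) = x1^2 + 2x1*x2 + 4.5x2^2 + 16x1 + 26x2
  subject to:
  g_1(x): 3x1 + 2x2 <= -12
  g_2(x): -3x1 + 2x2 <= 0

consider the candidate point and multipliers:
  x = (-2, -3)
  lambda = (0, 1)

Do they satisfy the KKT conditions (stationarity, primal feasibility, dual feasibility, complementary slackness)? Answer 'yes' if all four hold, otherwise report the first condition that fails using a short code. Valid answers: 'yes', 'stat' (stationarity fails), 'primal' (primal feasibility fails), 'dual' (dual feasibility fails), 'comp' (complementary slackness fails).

Gradient of f: grad f(x) = Q x + c = (6, -5)
Constraint values g_i(x) = a_i^T x - b_i:
  g_1((-2, -3)) = 0
  g_2((-2, -3)) = 0
Stationarity residual: grad f(x) + sum_i lambda_i a_i = (3, -3)
  -> stationarity FAILS
Primal feasibility (all g_i <= 0): OK
Dual feasibility (all lambda_i >= 0): OK
Complementary slackness (lambda_i * g_i(x) = 0 for all i): OK

Verdict: the first failing condition is stationarity -> stat.

stat


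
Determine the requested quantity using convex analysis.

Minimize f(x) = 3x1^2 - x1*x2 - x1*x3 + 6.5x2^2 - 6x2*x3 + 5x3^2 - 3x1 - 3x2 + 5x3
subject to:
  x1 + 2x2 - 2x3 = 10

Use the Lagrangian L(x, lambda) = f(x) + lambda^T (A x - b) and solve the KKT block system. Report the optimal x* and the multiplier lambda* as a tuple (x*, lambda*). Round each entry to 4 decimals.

Form the Lagrangian:
  L(x, lambda) = (1/2) x^T Q x + c^T x + lambda^T (A x - b)
Stationarity (grad_x L = 0): Q x + c + A^T lambda = 0.
Primal feasibility: A x = b.

This gives the KKT block system:
  [ Q   A^T ] [ x     ]   [-c ]
  [ A    0  ] [ lambda ] = [ b ]

Solving the linear system:
  x*      = (2.7333, 1.6364, -1.997)
  lambda* = (-13.7606)
  f(x*)   = 57.2561

x* = (2.7333, 1.6364, -1.997), lambda* = (-13.7606)


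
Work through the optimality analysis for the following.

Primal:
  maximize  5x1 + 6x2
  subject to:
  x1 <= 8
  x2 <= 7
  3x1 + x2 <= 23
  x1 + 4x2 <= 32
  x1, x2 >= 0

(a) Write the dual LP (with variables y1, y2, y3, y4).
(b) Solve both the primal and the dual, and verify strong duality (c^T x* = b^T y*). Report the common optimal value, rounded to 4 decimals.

The standard primal-dual pair for 'max c^T x s.t. A x <= b, x >= 0' is:
  Dual:  min b^T y  s.t.  A^T y >= c,  y >= 0.

So the dual LP is:
  minimize  8y1 + 7y2 + 23y3 + 32y4
  subject to:
    y1 + 3y3 + y4 >= 5
    y2 + y3 + 4y4 >= 6
    y1, y2, y3, y4 >= 0

Solving the primal: x* = (5.4545, 6.6364).
  primal value c^T x* = 67.0909.
Solving the dual: y* = (0, 0, 1.2727, 1.1818).
  dual value b^T y* = 67.0909.
Strong duality: c^T x* = b^T y*. Confirmed.

67.0909
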